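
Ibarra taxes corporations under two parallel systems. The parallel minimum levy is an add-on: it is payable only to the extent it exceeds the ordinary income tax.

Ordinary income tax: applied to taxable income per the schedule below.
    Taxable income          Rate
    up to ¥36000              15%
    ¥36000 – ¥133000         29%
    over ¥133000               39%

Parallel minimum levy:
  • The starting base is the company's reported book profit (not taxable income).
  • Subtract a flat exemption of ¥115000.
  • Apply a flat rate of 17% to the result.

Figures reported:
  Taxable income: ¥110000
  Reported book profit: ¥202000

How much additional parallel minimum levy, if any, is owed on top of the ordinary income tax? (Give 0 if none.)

¥0

Ordinary income tax:
  ¥36000 × 15% = ¥5400
  ¥74000 × 29% = ¥21460
  → ¥26860

Parallel minimum levy:
  Base (reported book profit): ¥202000
  Less exemption ¥115000 → base ¥87000
  ¥87000 × 17% = ¥14790

¥14790 ≤ ¥26860, so no add-on is due.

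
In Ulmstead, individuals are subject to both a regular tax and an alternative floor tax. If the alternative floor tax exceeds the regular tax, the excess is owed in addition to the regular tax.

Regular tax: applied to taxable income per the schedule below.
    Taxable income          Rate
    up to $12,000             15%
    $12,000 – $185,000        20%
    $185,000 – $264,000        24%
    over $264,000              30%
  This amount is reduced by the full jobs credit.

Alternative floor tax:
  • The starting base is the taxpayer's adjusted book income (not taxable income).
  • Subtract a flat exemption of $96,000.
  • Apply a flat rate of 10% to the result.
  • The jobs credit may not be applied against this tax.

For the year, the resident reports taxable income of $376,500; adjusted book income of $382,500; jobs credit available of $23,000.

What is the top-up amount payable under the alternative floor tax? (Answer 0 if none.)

Alternative floor tax:
  Base (adjusted book income): $382,500
  Less exemption $96,000 → base $286,500
  $286,500 × 10% = $28,650

Regular tax:
  $12,000 × 15% = $1,800
  $173,000 × 20% = $34,600
  $79,000 × 24% = $18,960
  $112,500 × 30% = $33,750
  → $89,110
  Less jobs credit $23,000 → $66,110

$28,650 ≤ $66,110, so no add-on is due.

$0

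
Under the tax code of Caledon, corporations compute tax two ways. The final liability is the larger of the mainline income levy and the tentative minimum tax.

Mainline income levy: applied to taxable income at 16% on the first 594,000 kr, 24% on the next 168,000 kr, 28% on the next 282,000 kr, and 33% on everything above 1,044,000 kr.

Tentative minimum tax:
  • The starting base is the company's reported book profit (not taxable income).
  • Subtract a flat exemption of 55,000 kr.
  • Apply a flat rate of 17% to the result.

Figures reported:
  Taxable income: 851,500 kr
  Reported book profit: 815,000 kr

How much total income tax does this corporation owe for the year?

160,420 kr

Tentative minimum tax:
  Base (reported book profit): 815,000 kr
  Less exemption 55,000 kr → base 760,000 kr
  760,000 kr × 17% = 129,200 kr

Mainline income levy:
  594,000 kr × 16% = 95,040 kr
  168,000 kr × 24% = 40,320 kr
  89,500 kr × 28% = 25,060 kr
  → 160,420 kr

160,420 kr > 129,200 kr, so the mainline income levy governs.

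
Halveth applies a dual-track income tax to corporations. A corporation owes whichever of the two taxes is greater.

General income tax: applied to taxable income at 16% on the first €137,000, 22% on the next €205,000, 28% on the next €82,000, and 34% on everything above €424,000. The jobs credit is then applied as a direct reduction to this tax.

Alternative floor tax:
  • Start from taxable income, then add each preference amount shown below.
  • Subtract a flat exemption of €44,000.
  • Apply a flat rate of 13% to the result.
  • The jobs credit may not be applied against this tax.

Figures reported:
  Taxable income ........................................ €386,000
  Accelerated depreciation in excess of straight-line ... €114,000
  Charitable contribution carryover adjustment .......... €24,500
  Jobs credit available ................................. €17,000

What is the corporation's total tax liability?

General income tax:
  €137,000 × 16% = €21,920
  €205,000 × 22% = €45,100
  €44,000 × 28% = €12,320
  → €79,340
  Less jobs credit €17,000 → €62,340

Alternative floor tax:
  Adjusted income: €386,000 + €114,000 + €24,500 = €524,500
  Less exemption €44,000 → base €480,500
  €480,500 × 13% = €62,465

€62,465 > €62,340, so the alternative floor tax is the binding amount.

€62,465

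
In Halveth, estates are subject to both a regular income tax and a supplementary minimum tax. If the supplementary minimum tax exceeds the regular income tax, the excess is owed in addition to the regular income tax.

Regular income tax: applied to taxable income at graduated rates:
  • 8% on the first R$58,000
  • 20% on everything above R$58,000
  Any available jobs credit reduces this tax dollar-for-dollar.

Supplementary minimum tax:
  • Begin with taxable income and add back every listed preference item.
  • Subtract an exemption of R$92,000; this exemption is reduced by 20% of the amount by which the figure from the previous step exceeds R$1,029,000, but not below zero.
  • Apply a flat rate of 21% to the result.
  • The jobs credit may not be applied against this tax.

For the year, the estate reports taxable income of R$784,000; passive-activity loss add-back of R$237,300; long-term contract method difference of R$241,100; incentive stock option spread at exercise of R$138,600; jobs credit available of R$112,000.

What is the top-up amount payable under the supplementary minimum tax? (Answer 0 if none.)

Regular income tax:
  R$58,000 × 8% = R$4,640
  R$726,000 × 20% = R$145,200
  → R$149,840
  Less jobs credit R$112,000 → R$37,840

Supplementary minimum tax:
  Adjusted income: R$784,000 + R$237,300 + R$241,100 + R$138,600 = R$1,401,000
  Exemption: R$92,000 − 20% × (R$1,401,000 − R$1,029,000) = R$92,000 − R$74,400 = R$17,600
  Base: R$1,401,000 − R$17,600 = R$1,383,400
  R$1,383,400 × 21% = R$290,514

Excess of supplementary minimum tax over regular income tax: R$290,514 − R$37,840 = R$252,674.

R$252,674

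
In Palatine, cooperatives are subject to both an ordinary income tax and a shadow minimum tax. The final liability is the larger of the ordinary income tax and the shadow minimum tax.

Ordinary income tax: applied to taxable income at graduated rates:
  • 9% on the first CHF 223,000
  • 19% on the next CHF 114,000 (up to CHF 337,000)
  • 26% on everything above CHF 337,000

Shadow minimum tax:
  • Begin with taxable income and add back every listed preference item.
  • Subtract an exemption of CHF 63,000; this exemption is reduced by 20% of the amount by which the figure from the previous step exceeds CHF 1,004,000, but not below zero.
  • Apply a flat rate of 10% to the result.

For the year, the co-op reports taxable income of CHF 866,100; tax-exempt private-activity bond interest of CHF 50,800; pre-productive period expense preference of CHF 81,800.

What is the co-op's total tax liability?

CHF 179,296

Shadow minimum tax:
  Adjusted income: CHF 866,100 + CHF 50,800 + CHF 81,800 = CHF 998,700
  Exemption: CHF 998,700 ≤ CHF 1,004,000, so full CHF 63,000 applies
  Base: CHF 998,700 − CHF 63,000 = CHF 935,700
  CHF 935,700 × 10% = CHF 93,570

Ordinary income tax:
  CHF 223,000 × 9% = CHF 20,070
  CHF 114,000 × 19% = CHF 21,660
  CHF 529,100 × 26% = CHF 137,566
  → CHF 179,296

CHF 179,296 > CHF 93,570, so the ordinary income tax governs.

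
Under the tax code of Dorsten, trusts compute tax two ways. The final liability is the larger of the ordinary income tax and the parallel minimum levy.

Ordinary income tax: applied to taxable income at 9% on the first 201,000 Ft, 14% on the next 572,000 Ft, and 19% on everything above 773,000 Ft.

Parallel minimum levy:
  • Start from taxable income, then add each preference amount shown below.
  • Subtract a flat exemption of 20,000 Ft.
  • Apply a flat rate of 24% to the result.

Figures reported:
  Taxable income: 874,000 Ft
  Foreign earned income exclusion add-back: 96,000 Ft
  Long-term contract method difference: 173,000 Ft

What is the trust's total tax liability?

269,520 Ft

Ordinary income tax:
  201,000 Ft × 9% = 18,090 Ft
  572,000 Ft × 14% = 80,080 Ft
  101,000 Ft × 19% = 19,190 Ft
  → 117,360 Ft

Parallel minimum levy:
  Adjusted income: 874,000 Ft + 96,000 Ft + 173,000 Ft = 1,143,000 Ft
  Less exemption 20,000 Ft → base 1,123,000 Ft
  1,123,000 Ft × 24% = 269,520 Ft

269,520 Ft > 117,360 Ft, so the parallel minimum levy is the binding amount.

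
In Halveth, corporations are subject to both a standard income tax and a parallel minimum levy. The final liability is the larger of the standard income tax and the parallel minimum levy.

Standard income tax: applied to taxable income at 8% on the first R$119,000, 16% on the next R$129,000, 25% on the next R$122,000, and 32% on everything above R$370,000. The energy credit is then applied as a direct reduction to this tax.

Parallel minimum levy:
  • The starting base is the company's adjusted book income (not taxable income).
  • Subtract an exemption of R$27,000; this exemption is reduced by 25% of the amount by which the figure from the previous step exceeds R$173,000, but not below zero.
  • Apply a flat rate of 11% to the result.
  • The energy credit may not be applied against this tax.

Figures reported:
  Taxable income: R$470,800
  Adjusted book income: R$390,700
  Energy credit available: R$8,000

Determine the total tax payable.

R$84,916

Parallel minimum levy:
  Base (adjusted book income): R$390,700
  Exemption: 25% × (R$390,700 − R$173,000) = R$54,425 ≥ R$27,000, so the exemption is fully phased out
  Base: R$390,700 − R$0 = R$390,700
  R$390,700 × 11% = R$42,977

Standard income tax:
  R$119,000 × 8% = R$9,520
  R$129,000 × 16% = R$20,640
  R$122,000 × 25% = R$30,500
  R$100,800 × 32% = R$32,256
  → R$92,916
  Less energy credit R$8,000 → R$84,916

R$84,916 > R$42,977, so the standard income tax governs.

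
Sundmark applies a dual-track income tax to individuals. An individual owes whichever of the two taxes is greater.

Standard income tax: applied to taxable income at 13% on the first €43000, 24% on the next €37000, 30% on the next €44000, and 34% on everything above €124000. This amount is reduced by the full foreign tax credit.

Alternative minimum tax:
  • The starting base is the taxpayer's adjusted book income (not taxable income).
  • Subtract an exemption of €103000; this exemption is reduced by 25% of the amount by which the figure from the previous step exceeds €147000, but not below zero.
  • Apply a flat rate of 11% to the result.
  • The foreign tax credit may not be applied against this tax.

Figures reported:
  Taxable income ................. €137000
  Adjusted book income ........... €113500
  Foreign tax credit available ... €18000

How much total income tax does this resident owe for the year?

€14090

Alternative minimum tax:
  Base (adjusted book income): €113500
  Exemption: €113500 ≤ €147000, so full €103000 applies
  Base: €113500 − €103000 = €10500
  €10500 × 11% = €1155

Standard income tax:
  €43000 × 13% = €5590
  €37000 × 24% = €8880
  €44000 × 30% = €13200
  €13000 × 34% = €4420
  → €32090
  Less foreign tax credit €18000 → €14090

€14090 > €1155, so the standard income tax governs.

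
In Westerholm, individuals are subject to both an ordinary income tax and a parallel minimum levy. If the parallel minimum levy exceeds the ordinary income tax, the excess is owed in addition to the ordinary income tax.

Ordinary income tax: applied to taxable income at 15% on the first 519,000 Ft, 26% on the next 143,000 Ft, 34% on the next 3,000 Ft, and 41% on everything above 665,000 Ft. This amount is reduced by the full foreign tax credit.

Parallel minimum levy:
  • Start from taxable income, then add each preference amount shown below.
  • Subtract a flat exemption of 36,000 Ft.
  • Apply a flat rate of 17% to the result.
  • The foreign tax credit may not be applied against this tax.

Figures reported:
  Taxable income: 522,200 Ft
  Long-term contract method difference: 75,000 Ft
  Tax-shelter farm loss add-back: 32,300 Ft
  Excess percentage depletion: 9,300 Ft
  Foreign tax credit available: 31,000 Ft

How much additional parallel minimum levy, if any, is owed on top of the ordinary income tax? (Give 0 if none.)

Ordinary income tax:
  519,000 Ft × 15% = 77,850 Ft
  3,200 Ft × 26% = 832 Ft
  → 78,682 Ft
  Less foreign tax credit 31,000 Ft → 47,682 Ft

Parallel minimum levy:
  Adjusted income: 522,200 Ft + 75,000 Ft + 32,300 Ft + 9,300 Ft = 638,800 Ft
  Less exemption 36,000 Ft → base 602,800 Ft
  602,800 Ft × 17% = 102,476 Ft

Excess of parallel minimum levy over ordinary income tax: 102,476 Ft − 47,682 Ft = 54,794 Ft.

54,794 Ft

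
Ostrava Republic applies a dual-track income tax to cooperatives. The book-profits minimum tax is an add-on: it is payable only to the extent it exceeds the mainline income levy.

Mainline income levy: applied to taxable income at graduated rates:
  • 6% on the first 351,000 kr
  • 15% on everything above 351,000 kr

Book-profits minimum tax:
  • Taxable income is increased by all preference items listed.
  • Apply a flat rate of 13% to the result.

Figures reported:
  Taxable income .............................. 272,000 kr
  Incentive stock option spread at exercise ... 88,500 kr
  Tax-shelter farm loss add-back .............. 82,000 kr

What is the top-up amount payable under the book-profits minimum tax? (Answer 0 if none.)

Mainline income levy:
  272,000 kr × 6% = 16,320 kr

Book-profits minimum tax:
  Adjusted income: 272,000 kr + 88,500 kr + 82,000 kr = 442,500 kr
  442,500 kr × 13% = 57,525 kr

Excess of book-profits minimum tax over mainline income levy: 57,525 kr − 16,320 kr = 41,205 kr.

41,205 kr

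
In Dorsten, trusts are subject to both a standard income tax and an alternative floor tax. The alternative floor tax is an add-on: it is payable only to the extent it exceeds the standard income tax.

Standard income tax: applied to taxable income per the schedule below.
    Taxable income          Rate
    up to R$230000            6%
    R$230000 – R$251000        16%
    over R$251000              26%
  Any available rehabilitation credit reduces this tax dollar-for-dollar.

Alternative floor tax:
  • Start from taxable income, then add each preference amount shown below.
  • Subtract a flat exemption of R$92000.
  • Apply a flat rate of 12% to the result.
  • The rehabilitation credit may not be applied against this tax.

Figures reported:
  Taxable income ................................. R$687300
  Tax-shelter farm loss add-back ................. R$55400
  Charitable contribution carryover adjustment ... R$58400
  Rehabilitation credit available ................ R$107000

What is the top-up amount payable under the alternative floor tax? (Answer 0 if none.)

R$61494

Standard income tax:
  R$230000 × 6% = R$13800
  R$21000 × 16% = R$3360
  R$436300 × 26% = R$113438
  → R$130598
  Less rehabilitation credit R$107000 → R$23598

Alternative floor tax:
  Adjusted income: R$687300 + R$55400 + R$58400 = R$801100
  Less exemption R$92000 → base R$709100
  R$709100 × 12% = R$85092

Excess of alternative floor tax over standard income tax: R$85092 − R$23598 = R$61494.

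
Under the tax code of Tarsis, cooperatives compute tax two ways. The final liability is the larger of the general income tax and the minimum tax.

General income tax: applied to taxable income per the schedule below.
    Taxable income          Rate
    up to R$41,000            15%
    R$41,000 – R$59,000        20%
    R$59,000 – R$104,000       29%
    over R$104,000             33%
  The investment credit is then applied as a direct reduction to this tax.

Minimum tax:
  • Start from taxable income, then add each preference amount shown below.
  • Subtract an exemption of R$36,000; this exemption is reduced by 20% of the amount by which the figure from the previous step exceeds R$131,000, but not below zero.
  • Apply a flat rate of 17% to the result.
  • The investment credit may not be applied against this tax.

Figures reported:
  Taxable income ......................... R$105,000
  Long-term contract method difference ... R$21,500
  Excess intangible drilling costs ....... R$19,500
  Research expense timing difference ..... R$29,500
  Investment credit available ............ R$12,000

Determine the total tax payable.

Minimum tax:
  Adjusted income: R$105,000 + R$21,500 + R$19,500 + R$29,500 = R$175,500
  Exemption: R$36,000 − 20% × (R$175,500 − R$131,000) = R$36,000 − R$8,900 = R$27,100
  Base: R$175,500 − R$27,100 = R$148,400
  R$148,400 × 17% = R$25,228

General income tax:
  R$41,000 × 15% = R$6,150
  R$18,000 × 20% = R$3,600
  R$45,000 × 29% = R$13,050
  R$1,000 × 33% = R$330
  → R$23,130
  Less investment credit R$12,000 → R$11,130

R$25,228 > R$11,130, so the minimum tax is the binding amount.

R$25,228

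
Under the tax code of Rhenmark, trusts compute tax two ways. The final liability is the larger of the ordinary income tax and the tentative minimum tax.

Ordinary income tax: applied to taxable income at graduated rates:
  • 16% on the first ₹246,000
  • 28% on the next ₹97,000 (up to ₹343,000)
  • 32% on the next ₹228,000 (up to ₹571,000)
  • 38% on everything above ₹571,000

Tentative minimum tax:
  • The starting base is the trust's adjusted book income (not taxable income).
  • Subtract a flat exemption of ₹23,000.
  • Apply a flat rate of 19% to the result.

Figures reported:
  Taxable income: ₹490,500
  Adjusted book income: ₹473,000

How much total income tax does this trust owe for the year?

₹113,720

Tentative minimum tax:
  Base (adjusted book income): ₹473,000
  Less exemption ₹23,000 → base ₹450,000
  ₹450,000 × 19% = ₹85,500

Ordinary income tax:
  ₹246,000 × 16% = ₹39,360
  ₹97,000 × 28% = ₹27,160
  ₹147,500 × 32% = ₹47,200
  → ₹113,720

₹113,720 > ₹85,500, so the ordinary income tax governs.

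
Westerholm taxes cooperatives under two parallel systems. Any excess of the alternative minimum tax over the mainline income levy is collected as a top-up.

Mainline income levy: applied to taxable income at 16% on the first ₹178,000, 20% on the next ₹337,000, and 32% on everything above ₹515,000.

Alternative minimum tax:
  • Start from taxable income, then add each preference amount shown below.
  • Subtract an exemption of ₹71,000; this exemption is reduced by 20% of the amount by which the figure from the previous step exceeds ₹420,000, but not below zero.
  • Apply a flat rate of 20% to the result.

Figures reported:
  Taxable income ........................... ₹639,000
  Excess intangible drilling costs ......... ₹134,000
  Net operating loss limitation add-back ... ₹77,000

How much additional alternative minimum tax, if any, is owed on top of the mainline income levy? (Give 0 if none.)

₹34,440

Mainline income levy:
  ₹178,000 × 16% = ₹28,480
  ₹337,000 × 20% = ₹67,400
  ₹124,000 × 32% = ₹39,680
  → ₹135,560

Alternative minimum tax:
  Adjusted income: ₹639,000 + ₹134,000 + ₹77,000 = ₹850,000
  Exemption: 20% × (₹850,000 − ₹420,000) = ₹86,000 ≥ ₹71,000, so the exemption is fully phased out
  Base: ₹850,000 − ₹0 = ₹850,000
  ₹850,000 × 20% = ₹170,000

Excess of alternative minimum tax over mainline income levy: ₹170,000 − ₹135,560 = ₹34,440.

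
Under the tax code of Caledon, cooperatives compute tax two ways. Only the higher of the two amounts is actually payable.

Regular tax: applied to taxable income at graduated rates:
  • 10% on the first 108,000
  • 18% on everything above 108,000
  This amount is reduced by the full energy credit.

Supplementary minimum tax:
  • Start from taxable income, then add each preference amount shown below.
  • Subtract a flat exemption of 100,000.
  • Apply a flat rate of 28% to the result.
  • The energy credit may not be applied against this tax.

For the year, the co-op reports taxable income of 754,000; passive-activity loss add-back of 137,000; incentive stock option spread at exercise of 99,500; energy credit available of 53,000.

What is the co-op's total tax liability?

249,340

Regular tax:
  108,000 × 10% = 10,800
  646,000 × 18% = 116,280
  → 127,080
  Less energy credit 53,000 → 74,080

Supplementary minimum tax:
  Adjusted income: 754,000 + 137,000 + 99,500 = 990,500
  Less exemption 100,000 → base 890,500
  890,500 × 28% = 249,340

249,340 > 74,080, so the supplementary minimum tax is the binding amount.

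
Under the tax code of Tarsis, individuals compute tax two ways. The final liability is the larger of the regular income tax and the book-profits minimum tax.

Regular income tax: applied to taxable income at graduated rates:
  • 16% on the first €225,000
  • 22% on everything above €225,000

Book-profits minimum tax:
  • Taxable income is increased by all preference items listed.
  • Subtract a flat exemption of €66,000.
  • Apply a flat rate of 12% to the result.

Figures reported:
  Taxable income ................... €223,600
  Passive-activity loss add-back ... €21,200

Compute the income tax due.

Book-profits minimum tax:
  Adjusted income: €223,600 + €21,200 = €244,800
  Less exemption €66,000 → base €178,800
  €178,800 × 12% = €21,456

Regular income tax:
  €223,600 × 16% = €35,776

€35,776 > €21,456, so the regular income tax governs.

€35,776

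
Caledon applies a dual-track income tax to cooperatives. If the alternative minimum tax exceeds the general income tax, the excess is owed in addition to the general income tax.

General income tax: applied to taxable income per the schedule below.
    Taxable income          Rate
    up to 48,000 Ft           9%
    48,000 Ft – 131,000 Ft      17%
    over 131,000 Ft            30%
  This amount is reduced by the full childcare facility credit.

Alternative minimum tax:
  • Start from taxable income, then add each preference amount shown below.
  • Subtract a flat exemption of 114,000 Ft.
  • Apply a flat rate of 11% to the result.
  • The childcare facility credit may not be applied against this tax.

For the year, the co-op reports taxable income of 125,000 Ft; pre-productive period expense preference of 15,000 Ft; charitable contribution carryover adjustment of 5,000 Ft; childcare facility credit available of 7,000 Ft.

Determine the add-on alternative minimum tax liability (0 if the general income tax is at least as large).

General income tax:
  48,000 Ft × 9% = 4,320 Ft
  77,000 Ft × 17% = 13,090 Ft
  → 17,410 Ft
  Less childcare facility credit 7,000 Ft → 10,410 Ft

Alternative minimum tax:
  Adjusted income: 125,000 Ft + 15,000 Ft + 5,000 Ft = 145,000 Ft
  Less exemption 114,000 Ft → base 31,000 Ft
  31,000 Ft × 11% = 3,410 Ft

3,410 Ft ≤ 10,410 Ft, so no add-on is due.

0 Ft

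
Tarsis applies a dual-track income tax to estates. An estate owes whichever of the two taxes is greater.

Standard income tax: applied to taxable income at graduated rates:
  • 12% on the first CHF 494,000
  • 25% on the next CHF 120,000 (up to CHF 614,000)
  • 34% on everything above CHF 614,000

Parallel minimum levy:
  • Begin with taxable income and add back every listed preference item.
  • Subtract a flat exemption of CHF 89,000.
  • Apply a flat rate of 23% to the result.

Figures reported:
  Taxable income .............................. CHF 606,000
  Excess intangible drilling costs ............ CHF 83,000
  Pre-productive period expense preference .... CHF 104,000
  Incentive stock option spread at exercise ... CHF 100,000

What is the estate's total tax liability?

CHF 184,920

Parallel minimum levy:
  Adjusted income: CHF 606,000 + CHF 83,000 + CHF 104,000 + CHF 100,000 = CHF 893,000
  Less exemption CHF 89,000 → base CHF 804,000
  CHF 804,000 × 23% = CHF 184,920

Standard income tax:
  CHF 494,000 × 12% = CHF 59,280
  CHF 112,000 × 25% = CHF 28,000
  → CHF 87,280

CHF 184,920 > CHF 87,280, so the parallel minimum levy is the binding amount.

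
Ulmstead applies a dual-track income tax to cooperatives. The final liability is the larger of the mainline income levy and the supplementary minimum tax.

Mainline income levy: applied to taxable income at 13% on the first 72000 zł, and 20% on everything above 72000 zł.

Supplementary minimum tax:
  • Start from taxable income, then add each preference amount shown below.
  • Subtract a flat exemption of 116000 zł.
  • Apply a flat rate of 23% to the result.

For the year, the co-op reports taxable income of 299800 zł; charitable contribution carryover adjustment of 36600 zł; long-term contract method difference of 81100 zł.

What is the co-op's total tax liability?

69345 zł

Mainline income levy:
  72000 zł × 13% = 9360 zł
  227800 zł × 20% = 45560 zł
  → 54920 zł

Supplementary minimum tax:
  Adjusted income: 299800 zł + 36600 zł + 81100 zł = 417500 zł
  Less exemption 116000 zł → base 301500 zł
  301500 zł × 23% = 69345 zł

69345 zł > 54920 zł, so the supplementary minimum tax is the binding amount.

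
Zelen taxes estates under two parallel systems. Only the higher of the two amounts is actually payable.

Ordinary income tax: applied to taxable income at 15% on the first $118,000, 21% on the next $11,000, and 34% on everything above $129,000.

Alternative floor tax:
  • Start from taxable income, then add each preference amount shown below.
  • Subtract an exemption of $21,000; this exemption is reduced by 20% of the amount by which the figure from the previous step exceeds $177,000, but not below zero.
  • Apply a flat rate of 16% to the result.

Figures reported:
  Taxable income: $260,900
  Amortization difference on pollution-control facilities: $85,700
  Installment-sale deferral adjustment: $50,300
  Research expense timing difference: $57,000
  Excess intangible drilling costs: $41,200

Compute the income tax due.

Ordinary income tax:
  $118,000 × 15% = $17,700
  $11,000 × 21% = $2,310
  $131,900 × 34% = $44,846
  → $64,856

Alternative floor tax:
  Adjusted income: $260,900 + $85,700 + $50,300 + $57,000 + $41,200 = $495,100
  Exemption: 20% × ($495,100 − $177,000) = $63,620 ≥ $21,000, so the exemption is fully phased out
  Base: $495,100 − $0 = $495,100
  $495,100 × 16% = $79,216

$79,216 > $64,856, so the alternative floor tax is the binding amount.

$79,216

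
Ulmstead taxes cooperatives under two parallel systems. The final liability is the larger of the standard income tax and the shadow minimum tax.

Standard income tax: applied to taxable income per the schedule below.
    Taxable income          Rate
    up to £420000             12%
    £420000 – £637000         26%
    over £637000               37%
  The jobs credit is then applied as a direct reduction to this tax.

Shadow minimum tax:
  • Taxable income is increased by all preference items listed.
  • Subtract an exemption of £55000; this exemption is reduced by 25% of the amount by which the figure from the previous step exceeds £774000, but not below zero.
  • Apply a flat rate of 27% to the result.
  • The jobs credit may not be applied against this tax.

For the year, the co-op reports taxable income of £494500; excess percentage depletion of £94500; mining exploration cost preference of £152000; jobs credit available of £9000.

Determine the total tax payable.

£185220

Standard income tax:
  £420000 × 12% = £50400
  £74500 × 26% = £19370
  → £69770
  Less jobs credit £9000 → £60770

Shadow minimum tax:
  Adjusted income: £494500 + £94500 + £152000 = £741000
  Exemption: £741000 ≤ £774000, so full £55000 applies
  Base: £741000 − £55000 = £686000
  £686000 × 27% = £185220

£185220 > £60770, so the shadow minimum tax is the binding amount.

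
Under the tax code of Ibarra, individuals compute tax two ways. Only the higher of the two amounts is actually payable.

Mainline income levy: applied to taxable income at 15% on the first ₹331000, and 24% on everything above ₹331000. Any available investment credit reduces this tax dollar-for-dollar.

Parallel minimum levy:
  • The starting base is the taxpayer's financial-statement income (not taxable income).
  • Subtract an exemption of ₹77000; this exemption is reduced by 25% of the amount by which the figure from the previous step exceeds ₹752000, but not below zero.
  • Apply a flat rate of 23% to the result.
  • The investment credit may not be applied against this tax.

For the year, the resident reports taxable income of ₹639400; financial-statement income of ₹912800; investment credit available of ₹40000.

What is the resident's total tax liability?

₹201480

Mainline income levy:
  ₹331000 × 15% = ₹49650
  ₹308400 × 24% = ₹74016
  → ₹123666
  Less investment credit ₹40000 → ₹83666

Parallel minimum levy:
  Base (financial-statement income): ₹912800
  Exemption: ₹77000 − 25% × (₹912800 − ₹752000) = ₹77000 − ₹40200 = ₹36800
  Base: ₹912800 − ₹36800 = ₹876000
  ₹876000 × 23% = ₹201480

₹201480 > ₹83666, so the parallel minimum levy is the binding amount.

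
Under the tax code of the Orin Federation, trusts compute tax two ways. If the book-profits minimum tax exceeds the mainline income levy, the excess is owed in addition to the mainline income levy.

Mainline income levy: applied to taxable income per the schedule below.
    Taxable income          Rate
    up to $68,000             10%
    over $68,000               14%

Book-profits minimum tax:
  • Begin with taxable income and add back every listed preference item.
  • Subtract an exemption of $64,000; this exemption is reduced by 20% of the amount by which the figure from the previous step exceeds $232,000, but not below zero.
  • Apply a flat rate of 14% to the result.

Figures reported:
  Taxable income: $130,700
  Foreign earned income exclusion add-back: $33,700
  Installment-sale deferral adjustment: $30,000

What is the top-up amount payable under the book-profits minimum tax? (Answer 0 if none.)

$2,678

Mainline income levy:
  $68,000 × 10% = $6,800
  $62,700 × 14% = $8,778
  → $15,578

Book-profits minimum tax:
  Adjusted income: $130,700 + $33,700 + $30,000 = $194,400
  Exemption: $194,400 ≤ $232,000, so full $64,000 applies
  Base: $194,400 − $64,000 = $130,400
  $130,400 × 14% = $18,256

Excess of book-profits minimum tax over mainline income levy: $18,256 − $15,578 = $2,678.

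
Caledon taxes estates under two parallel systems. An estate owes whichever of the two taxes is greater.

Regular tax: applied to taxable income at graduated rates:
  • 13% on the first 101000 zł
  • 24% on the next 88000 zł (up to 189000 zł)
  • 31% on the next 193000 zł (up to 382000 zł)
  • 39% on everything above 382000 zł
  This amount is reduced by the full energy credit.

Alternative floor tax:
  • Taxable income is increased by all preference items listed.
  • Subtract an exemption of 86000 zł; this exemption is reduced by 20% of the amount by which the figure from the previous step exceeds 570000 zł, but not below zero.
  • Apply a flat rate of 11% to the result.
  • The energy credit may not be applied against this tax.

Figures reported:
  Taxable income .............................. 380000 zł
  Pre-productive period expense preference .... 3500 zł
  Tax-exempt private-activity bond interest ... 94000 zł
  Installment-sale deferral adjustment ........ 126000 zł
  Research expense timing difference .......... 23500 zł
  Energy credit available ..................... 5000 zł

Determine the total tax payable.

88460 zł

Alternative floor tax:
  Adjusted income: 380000 zł + 3500 zł + 94000 zł + 126000 zł + 23500 zł = 627000 zł
  Exemption: 86000 zł − 20% × (627000 zł − 570000 zł) = 86000 zł − 11400 zł = 74600 zł
  Base: 627000 zł − 74600 zł = 552400 zł
  552400 zł × 11% = 60764 zł

Regular tax:
  101000 zł × 13% = 13130 zł
  88000 zł × 24% = 21120 zł
  191000 zł × 31% = 59210 zł
  → 93460 zł
  Less energy credit 5000 zł → 88460 zł

88460 zł > 60764 zł, so the regular tax governs.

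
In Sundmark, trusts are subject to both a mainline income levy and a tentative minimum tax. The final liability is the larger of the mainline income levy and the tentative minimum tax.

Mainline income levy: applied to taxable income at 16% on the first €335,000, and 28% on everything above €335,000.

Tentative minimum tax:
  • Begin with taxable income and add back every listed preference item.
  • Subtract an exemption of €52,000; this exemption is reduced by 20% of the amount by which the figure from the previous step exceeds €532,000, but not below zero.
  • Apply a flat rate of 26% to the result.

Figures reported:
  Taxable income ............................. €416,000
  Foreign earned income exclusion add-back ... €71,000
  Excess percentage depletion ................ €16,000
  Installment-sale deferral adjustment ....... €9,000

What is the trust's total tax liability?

€119,600

Mainline income levy:
  €335,000 × 16% = €53,600
  €81,000 × 28% = €22,680
  → €76,280

Tentative minimum tax:
  Adjusted income: €416,000 + €71,000 + €16,000 + €9,000 = €512,000
  Exemption: €512,000 ≤ €532,000, so full €52,000 applies
  Base: €512,000 − €52,000 = €460,000
  €460,000 × 26% = €119,600

€119,600 > €76,280, so the tentative minimum tax is the binding amount.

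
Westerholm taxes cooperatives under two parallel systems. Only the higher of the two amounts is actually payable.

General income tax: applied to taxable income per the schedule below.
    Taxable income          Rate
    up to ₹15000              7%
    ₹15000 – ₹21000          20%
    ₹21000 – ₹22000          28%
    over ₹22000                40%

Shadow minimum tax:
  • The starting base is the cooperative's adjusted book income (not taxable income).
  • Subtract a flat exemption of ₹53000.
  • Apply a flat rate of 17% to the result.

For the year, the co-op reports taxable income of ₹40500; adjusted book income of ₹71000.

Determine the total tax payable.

₹9930

Shadow minimum tax:
  Base (adjusted book income): ₹71000
  Less exemption ₹53000 → base ₹18000
  ₹18000 × 17% = ₹3060

General income tax:
  ₹15000 × 7% = ₹1050
  ₹6000 × 20% = ₹1200
  ₹1000 × 28% = ₹280
  ₹18500 × 40% = ₹7400
  → ₹9930

₹9930 > ₹3060, so the general income tax governs.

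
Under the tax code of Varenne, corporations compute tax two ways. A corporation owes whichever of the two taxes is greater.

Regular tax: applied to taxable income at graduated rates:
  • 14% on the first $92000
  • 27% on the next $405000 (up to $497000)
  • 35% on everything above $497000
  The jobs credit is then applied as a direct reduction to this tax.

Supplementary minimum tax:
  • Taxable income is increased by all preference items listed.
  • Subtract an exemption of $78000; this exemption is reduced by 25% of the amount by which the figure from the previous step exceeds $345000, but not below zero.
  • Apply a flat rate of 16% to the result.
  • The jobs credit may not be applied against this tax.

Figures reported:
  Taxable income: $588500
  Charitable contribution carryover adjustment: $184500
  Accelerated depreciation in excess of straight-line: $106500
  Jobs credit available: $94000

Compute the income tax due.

$140720

Regular tax:
  $92000 × 14% = $12880
  $405000 × 27% = $109350
  $91500 × 35% = $32025
  → $154255
  Less jobs credit $94000 → $60255

Supplementary minimum tax:
  Adjusted income: $588500 + $184500 + $106500 = $879500
  Exemption: 25% × ($879500 − $345000) = $133625 ≥ $78000, so the exemption is fully phased out
  Base: $879500 − $0 = $879500
  $879500 × 16% = $140720

$140720 > $60255, so the supplementary minimum tax is the binding amount.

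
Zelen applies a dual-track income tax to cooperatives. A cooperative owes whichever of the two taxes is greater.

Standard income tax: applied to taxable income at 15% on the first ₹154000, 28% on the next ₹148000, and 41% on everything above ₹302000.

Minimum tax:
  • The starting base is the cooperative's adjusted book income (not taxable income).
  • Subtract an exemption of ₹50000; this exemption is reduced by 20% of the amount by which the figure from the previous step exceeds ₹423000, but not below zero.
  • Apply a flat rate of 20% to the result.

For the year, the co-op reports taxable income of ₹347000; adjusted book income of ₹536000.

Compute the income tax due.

₹101720

Minimum tax:
  Base (adjusted book income): ₹536000
  Exemption: ₹50000 − 20% × (₹536000 − ₹423000) = ₹50000 − ₹22600 = ₹27400
  Base: ₹536000 − ₹27400 = ₹508600
  ₹508600 × 20% = ₹101720

Standard income tax:
  ₹154000 × 15% = ₹23100
  ₹148000 × 28% = ₹41440
  ₹45000 × 41% = ₹18450
  → ₹82990

₹101720 > ₹82990, so the minimum tax is the binding amount.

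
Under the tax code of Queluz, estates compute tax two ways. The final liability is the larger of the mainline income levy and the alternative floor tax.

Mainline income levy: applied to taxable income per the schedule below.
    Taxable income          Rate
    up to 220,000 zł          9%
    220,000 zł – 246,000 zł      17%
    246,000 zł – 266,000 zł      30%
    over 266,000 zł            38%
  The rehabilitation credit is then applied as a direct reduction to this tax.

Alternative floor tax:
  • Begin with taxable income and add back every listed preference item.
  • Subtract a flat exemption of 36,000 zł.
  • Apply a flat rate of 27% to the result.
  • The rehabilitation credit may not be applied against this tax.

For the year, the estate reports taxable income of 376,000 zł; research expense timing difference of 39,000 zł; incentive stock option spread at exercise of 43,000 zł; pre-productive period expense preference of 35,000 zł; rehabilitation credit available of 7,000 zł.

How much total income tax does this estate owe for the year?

123,390 zł

Mainline income levy:
  220,000 zł × 9% = 19,800 zł
  26,000 zł × 17% = 4,420 zł
  20,000 zł × 30% = 6,000 zł
  110,000 zł × 38% = 41,800 zł
  → 72,020 zł
  Less rehabilitation credit 7,000 zł → 65,020 zł

Alternative floor tax:
  Adjusted income: 376,000 zł + 39,000 zł + 43,000 zł + 35,000 zł = 493,000 zł
  Less exemption 36,000 zł → base 457,000 zł
  457,000 zł × 27% = 123,390 zł

123,390 zł > 65,020 zł, so the alternative floor tax is the binding amount.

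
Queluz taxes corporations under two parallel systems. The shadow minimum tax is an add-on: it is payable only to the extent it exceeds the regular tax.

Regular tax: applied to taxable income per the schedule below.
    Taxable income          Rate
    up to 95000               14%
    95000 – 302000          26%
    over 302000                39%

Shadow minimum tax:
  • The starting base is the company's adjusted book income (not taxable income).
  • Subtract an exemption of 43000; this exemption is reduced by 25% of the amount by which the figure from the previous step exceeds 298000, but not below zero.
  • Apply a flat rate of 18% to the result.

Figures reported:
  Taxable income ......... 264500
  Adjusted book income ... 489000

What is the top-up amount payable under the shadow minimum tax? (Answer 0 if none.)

30650

Regular tax:
  95000 × 14% = 13300
  169500 × 26% = 44070
  → 57370

Shadow minimum tax:
  Base (adjusted book income): 489000
  Exemption: 25% × (489000 − 298000) = 47750 ≥ 43000, so the exemption is fully phased out
  Base: 489000 − 0 = 489000
  489000 × 18% = 88020

Excess of shadow minimum tax over regular tax: 88020 − 57370 = 30650.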